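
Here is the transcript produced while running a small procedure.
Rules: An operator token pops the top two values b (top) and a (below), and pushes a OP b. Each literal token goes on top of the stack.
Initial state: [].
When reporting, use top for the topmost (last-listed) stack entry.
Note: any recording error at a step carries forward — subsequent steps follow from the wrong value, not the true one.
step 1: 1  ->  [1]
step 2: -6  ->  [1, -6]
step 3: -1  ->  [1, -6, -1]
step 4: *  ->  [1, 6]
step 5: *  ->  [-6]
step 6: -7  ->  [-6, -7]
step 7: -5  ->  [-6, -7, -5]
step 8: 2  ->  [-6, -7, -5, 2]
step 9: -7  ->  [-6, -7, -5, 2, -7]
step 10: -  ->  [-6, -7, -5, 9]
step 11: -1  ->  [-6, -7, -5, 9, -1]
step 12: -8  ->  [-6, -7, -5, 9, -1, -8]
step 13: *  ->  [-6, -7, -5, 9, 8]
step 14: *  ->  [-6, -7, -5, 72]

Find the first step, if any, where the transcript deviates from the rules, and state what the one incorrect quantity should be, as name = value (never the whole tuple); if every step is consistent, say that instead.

step 5, top = 6

Step 1: push 1: top = 1 — verified.
Step 2: push -6: top = -6 — checks out.
Step 3: push -1: top = -1 — exactly as logged.
Step 4: -6 * -1 = 6 — same as recorded.
Step 5: 1 * 6 = 6 — this is not what the transcript shows.
That makes step 5 the first incorrect line — top = 6 is what it should show.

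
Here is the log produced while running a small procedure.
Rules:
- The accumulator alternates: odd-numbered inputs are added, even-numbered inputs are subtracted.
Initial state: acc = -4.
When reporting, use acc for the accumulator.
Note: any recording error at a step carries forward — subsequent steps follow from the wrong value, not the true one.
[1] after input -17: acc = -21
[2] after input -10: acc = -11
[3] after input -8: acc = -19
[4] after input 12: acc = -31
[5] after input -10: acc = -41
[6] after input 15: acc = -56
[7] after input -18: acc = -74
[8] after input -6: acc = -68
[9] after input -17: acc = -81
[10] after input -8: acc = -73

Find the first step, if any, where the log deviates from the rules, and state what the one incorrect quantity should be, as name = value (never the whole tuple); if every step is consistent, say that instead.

step 9, acc = -85

1. acc = -4 + -17 = -21 (in agreement)
2. acc = -21 - -10 = -11 (verified)
3. acc = -11 + -8 = -19 (verified)
4. acc = -19 - 12 = -31 (checks out)
5. acc = -31 + -10 = -41 (agrees with the log)
6. acc = -41 - 15 = -56 (matches)
7. acc = -56 + -18 = -74 (consistent with the log)
8. acc = -74 - -6 = -68 (same as recorded)
9. acc = -68 + -17 = -85 (the recorded entry deviates here)
The audit stops at step 9: the recorded entry is wrong and should be acc = -85.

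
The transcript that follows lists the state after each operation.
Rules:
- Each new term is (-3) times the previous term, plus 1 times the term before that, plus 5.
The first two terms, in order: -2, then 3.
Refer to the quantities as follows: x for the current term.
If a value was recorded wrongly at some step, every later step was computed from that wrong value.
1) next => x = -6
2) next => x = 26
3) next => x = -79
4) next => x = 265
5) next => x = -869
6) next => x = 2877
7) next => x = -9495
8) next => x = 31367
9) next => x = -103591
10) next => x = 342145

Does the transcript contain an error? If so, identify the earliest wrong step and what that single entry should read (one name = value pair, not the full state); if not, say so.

step 1: x = -3*(3) + (1)*(-2) + (5) = -6 -> same as recorded
step 2: x = -3*(-6) + (1)*(3) + (5) = 26 -> agrees with the transcript
step 3: x = -3*(26) + (1)*(-6) + (5) = -79 -> consistent with the transcript
step 4: x = -3*(-79) + (1)*(26) + (5) = 268 -> the transcript disagrees here
So the first discrepancy is step 4, where the right value is x = 268.

step 4, x = 268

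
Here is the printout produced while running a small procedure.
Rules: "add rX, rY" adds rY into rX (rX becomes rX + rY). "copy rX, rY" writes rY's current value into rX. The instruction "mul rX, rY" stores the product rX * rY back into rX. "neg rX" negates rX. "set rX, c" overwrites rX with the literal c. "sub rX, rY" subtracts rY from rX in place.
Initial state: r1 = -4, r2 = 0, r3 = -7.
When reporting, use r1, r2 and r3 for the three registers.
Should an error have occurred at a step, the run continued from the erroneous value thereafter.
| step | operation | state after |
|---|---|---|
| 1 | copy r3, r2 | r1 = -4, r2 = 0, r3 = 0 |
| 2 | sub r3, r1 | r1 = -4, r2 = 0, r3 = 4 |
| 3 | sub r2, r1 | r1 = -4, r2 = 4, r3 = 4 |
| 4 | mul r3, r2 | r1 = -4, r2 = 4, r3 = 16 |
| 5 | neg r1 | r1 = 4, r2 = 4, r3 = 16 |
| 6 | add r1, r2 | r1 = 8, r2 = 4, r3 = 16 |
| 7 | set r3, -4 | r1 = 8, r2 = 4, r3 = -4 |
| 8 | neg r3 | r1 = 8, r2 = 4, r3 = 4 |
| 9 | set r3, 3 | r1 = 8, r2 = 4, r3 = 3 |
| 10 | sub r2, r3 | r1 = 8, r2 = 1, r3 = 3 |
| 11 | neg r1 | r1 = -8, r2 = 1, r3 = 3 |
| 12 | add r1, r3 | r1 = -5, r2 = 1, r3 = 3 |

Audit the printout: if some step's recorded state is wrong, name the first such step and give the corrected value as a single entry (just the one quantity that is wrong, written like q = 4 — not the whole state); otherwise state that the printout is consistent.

no error

Step 1: r3 = 0 — consistent with the printout.
Step 2: r3 = 0 - -4 = 4 — exactly as logged.
Step 3: r2 = 0 - -4 = 4 — exactly as logged.
Step 4: r3 = 4 * 4 = 16 — no discrepancy.
Step 5: r1 = -(-4) = 4 — confirmed correct.
Step 6: r1 = 4 + 4 = 8 — checks out.
Step 7: r3 = -4 — verified.
Step 8: r3 = -(-4) = 4 — same as recorded.
Step 9: r3 = 3 — matches.
Step 10: r2 = 4 - 3 = 1 — verified.
Step 11: r1 = -(8) = -8 — verified.
Step 12: r1 = -8 + 3 = -5 — checks out.
All steps check out; nothing to correct.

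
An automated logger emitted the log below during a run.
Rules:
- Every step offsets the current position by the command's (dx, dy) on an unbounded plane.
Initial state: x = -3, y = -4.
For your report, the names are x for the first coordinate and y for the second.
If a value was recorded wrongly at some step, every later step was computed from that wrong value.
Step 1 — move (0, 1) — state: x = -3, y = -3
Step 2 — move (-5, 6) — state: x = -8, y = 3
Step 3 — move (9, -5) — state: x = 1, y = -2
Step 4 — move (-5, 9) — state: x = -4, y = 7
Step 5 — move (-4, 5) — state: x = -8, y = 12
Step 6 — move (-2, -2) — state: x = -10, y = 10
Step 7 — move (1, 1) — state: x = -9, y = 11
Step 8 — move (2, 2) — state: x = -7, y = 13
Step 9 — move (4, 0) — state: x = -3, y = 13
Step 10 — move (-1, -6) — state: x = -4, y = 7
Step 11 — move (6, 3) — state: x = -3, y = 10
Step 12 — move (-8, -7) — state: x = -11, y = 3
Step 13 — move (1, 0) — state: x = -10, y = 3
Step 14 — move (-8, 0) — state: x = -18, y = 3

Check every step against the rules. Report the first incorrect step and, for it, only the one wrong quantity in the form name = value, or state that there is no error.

step 11, x = 2

Recomputing the run from the initial state:
step 1: x = -3, y = -3
step 2: x = -8, y = 3
step 3: x = 1, y = -2
step 4: x = -4, y = 7
step 5: x = -8, y = 12
step 6: x = -10, y = 10
step 7: x = -9, y = 11
step 8: x = -7, y = 13
step 9: x = -3, y = 13
step 10: x = -4, y = 7
step 11: x = 2, y = 10
step 12: x = -6, y = 3
step 13: x = -5, y = 3
step 14: x = -13, y = 3
The first disagreement with the log is at step 11, where the value should be x = 2.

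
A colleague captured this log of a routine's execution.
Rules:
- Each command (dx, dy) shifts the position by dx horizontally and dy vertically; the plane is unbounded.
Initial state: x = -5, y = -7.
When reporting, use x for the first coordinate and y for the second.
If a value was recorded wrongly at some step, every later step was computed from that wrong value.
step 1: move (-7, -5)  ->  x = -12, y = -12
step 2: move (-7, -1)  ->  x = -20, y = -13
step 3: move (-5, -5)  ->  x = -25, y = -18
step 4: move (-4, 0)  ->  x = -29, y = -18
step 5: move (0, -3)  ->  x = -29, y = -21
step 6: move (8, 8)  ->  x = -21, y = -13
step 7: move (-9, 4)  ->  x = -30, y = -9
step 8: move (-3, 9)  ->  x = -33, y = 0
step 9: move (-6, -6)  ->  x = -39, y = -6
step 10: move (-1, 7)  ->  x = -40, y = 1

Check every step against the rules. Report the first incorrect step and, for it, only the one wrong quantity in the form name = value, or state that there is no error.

step 2, x = -19

Step 1: x = -5 + (-7) = -12, y = -7 + (-5) = -12 — in agreement.
Step 2: x = -12 + (-7) = -19, y = -12 + (-1) = -13 — the recorded entry deviates here.
Step 2 is the first one off; corrected, x = -19.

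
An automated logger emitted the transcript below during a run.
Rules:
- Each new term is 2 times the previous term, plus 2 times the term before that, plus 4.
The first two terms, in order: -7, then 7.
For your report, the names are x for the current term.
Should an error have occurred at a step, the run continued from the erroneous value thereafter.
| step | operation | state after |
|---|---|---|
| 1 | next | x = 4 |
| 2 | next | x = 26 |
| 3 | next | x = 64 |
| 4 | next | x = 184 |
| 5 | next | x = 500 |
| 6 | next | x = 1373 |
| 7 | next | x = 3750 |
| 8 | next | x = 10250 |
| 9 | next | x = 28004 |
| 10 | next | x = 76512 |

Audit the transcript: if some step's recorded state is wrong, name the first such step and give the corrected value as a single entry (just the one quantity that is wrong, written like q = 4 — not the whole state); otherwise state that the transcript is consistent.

Step 1: x = 2*(7) + (2)*(-7) + (4) = 4 — in agreement.
Step 2: x = 2*(4) + (2)*(7) + (4) = 26 — consistent with the transcript.
Step 3: x = 2*(26) + (2)*(4) + (4) = 64 — exactly as logged.
Step 4: x = 2*(64) + (2)*(26) + (4) = 184 — in agreement.
Step 5: x = 2*(184) + (2)*(64) + (4) = 500 — same as recorded.
Step 6: x = 2*(500) + (2)*(184) + (4) = 1372 — the transcript has a different value.
First deviation found at step 6; the corrected entry is x = 1372.

step 6, x = 1372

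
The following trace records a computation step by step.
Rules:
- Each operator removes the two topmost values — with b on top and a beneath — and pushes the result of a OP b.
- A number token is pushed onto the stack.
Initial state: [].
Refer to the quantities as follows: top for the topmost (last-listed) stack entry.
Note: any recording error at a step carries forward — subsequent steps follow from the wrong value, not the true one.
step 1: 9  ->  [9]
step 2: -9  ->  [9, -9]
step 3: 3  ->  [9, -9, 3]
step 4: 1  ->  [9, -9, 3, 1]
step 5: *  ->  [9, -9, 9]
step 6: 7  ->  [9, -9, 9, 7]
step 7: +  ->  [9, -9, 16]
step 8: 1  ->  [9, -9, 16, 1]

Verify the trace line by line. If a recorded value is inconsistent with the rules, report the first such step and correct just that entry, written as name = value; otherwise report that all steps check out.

step 5, top = 3

step 1: push 9: top = 9 -> confirmed correct
step 2: push -9: top = -9 -> agrees with the trace
step 3: push 3: top = 3 -> agrees with the trace
step 4: push 1: top = 1 -> checks out
step 5: 3 * 1 = 3 -> the trace has a different value
First incorrect step: 5; the correct value is top = 3.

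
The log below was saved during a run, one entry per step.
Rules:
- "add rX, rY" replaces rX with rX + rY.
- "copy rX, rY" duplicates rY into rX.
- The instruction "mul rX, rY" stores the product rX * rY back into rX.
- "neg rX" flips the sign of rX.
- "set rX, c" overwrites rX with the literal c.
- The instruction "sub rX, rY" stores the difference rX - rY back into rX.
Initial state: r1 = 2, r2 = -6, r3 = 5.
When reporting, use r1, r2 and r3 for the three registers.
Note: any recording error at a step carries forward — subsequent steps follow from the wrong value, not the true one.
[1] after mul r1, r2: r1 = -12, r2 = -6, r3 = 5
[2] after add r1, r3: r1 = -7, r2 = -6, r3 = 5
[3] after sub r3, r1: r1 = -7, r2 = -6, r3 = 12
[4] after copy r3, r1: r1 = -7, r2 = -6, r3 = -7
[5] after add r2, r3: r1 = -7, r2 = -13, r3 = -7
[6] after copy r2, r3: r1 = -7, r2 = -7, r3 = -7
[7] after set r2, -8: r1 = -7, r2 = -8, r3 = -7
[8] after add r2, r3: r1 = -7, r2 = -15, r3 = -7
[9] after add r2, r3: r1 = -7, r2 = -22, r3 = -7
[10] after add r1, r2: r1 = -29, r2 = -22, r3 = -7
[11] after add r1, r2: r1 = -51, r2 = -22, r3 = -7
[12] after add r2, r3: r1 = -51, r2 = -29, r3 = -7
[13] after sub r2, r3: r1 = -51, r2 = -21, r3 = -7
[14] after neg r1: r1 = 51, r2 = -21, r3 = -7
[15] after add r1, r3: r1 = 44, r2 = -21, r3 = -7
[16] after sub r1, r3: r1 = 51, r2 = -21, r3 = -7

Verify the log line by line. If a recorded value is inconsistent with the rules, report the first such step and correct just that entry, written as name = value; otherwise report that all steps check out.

step 13, r2 = -22

step 1: r1 = 2 * -6 = -12 -> consistent with the log
step 2: r1 = -12 + 5 = -7 -> matches
step 3: r3 = 5 - -7 = 12 -> same as recorded
step 4: r3 = -7 -> exactly as logged
step 5: r2 = -6 + -7 = -13 -> agrees with the log
step 6: r2 = -7 -> exactly as logged
step 7: r2 = -8 -> same as recorded
step 8: r2 = -8 + -7 = -15 -> agrees with the log
step 9: r2 = -15 + -7 = -22 -> same as recorded
step 10: r1 = -7 + -22 = -29 -> confirmed correct
step 11: r1 = -29 + -22 = -51 -> in agreement
step 12: r2 = -22 + -7 = -29 -> checks out
step 13: r2 = -29 - -7 = -22 -> first mismatch against the log
First deviation found at step 13; the corrected entry is r2 = -22.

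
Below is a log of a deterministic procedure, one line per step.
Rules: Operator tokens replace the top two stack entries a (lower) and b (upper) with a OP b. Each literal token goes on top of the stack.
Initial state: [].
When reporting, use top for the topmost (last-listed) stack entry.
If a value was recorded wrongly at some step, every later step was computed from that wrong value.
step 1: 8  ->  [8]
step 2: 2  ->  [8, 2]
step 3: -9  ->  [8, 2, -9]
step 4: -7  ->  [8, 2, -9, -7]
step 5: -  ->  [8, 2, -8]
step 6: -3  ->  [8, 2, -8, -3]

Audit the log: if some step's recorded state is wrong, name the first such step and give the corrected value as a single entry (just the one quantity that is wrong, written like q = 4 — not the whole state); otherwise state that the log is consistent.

Step 1: push 8: top = 8 — exactly as logged.
Step 2: push 2: top = 2 — exactly as logged.
Step 3: push -9: top = -9 — exactly as logged.
Step 4: push -7: top = -7 — verified.
Step 5: -9 - -7 = -2 — the recorded entry deviates here.
That makes step 5 the first incorrect line — top = -2 is what it should show.

step 5, top = -2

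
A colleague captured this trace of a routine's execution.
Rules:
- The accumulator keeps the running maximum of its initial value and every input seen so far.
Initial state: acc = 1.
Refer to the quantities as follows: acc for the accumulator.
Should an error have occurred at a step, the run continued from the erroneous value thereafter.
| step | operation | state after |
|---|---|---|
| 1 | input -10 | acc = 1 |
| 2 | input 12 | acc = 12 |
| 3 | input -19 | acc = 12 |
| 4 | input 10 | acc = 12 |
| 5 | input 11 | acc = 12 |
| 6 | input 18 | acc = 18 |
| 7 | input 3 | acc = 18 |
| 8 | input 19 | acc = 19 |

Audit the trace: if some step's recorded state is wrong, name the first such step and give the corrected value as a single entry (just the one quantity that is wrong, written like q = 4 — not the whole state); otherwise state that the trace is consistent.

Step 1: acc = max(1, -10) = 1 — same as recorded.
Step 2: acc = max(1, 12) = 12 — consistent with the trace.
Step 3: acc = max(12, -19) = 12 — exactly as logged.
Step 4: acc = max(12, 10) = 12 — exactly as logged.
Step 5: acc = max(12, 11) = 12 — matches.
Step 6: acc = max(12, 18) = 18 — same as recorded.
Step 7: acc = max(18, 3) = 18 — in agreement.
Step 8: acc = max(18, 19) = 19 — matches.
No step deviates from the rules.

no error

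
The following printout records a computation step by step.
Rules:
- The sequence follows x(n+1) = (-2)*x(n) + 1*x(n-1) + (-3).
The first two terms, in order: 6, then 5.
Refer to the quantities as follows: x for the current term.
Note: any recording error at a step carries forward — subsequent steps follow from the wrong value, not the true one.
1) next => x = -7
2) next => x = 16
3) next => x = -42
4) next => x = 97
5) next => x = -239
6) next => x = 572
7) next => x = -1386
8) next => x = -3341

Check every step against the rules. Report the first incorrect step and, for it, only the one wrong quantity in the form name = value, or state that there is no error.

step 1: x = -2*(5) + (1)*(6) + (-3) = -7 -> in agreement
step 2: x = -2*(-7) + (1)*(5) + (-3) = 16 -> matches
step 3: x = -2*(16) + (1)*(-7) + (-3) = -42 -> confirmed correct
step 4: x = -2*(-42) + (1)*(16) + (-3) = 97 -> exactly as logged
step 5: x = -2*(97) + (1)*(-42) + (-3) = -239 -> in agreement
step 6: x = -2*(-239) + (1)*(97) + (-3) = 572 -> same as recorded
step 7: x = -2*(572) + (1)*(-239) + (-3) = -1386 -> consistent with the printout
step 8: x = -2*(-1386) + (1)*(572) + (-3) = 3341 -> not what was recorded
First incorrect step: 8; the correct value is x = 3341.

step 8, x = 3341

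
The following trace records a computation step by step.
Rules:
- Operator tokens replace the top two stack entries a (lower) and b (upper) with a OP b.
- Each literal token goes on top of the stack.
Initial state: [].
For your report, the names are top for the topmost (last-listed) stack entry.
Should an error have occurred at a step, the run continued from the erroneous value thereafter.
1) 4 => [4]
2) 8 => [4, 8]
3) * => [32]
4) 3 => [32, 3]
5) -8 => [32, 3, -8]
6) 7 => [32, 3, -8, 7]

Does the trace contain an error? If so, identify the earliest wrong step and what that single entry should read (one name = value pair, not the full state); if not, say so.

step 1: push 4: top = 4 -> matches
step 2: push 8: top = 8 -> exactly as logged
step 3: 4 * 8 = 32 -> confirmed correct
step 4: push 3: top = 3 -> same as recorded
step 5: push -8: top = -8 -> exactly as logged
step 6: push 7: top = 7 -> checks out
Nothing is out of place; the run is error-free.

no error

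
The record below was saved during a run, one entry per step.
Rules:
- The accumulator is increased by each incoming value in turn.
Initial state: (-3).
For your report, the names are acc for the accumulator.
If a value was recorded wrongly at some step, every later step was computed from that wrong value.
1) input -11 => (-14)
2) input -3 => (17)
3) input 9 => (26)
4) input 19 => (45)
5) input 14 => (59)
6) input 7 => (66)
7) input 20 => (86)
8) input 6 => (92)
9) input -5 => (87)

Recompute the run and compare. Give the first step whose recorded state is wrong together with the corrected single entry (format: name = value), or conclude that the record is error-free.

step 2, acc = -17

Recomputing the run from the initial state:
step 1: acc = -14
step 2: acc = -17
step 3: acc = -8
step 4: acc = 11
step 5: acc = 25
step 6: acc = 32
step 7: acc = 52
step 8: acc = 58
step 9: acc = 53
The first disagreement with the record is at step 2, where the value should be acc = -17.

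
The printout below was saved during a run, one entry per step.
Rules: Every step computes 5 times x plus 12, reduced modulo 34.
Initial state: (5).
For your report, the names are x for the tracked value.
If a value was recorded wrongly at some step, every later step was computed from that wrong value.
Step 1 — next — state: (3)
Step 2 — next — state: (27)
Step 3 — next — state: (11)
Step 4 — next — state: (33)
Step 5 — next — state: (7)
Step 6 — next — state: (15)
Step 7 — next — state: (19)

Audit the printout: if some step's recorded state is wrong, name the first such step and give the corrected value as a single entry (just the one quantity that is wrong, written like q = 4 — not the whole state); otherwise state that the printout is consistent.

step 6, x = 13

Recomputing the run from the initial state:
step 1: x = 3
step 2: x = 27
step 3: x = 11
step 4: x = 33
step 5: x = 7
step 6: x = 13
step 7: x = 9
The first disagreement with the printout is at step 6, where the value should be x = 13.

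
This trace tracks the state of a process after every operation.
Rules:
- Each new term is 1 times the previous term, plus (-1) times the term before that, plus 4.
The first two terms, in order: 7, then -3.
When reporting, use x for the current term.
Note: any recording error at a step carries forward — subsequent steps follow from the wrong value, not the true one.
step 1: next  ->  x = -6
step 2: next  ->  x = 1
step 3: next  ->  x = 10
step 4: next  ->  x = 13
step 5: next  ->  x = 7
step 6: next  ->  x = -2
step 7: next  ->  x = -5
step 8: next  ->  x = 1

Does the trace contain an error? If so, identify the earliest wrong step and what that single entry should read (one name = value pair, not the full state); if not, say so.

step 3, x = 11

1. x = 1*(-3) + (-1)*(7) + (4) = -6 (same as recorded)
2. x = 1*(-6) + (-1)*(-3) + (4) = 1 (agrees with the trace)
3. x = 1*(1) + (-1)*(-6) + (4) = 11 (a discrepancy with the trace)
So the first discrepancy is step 3, where the right value is x = 11.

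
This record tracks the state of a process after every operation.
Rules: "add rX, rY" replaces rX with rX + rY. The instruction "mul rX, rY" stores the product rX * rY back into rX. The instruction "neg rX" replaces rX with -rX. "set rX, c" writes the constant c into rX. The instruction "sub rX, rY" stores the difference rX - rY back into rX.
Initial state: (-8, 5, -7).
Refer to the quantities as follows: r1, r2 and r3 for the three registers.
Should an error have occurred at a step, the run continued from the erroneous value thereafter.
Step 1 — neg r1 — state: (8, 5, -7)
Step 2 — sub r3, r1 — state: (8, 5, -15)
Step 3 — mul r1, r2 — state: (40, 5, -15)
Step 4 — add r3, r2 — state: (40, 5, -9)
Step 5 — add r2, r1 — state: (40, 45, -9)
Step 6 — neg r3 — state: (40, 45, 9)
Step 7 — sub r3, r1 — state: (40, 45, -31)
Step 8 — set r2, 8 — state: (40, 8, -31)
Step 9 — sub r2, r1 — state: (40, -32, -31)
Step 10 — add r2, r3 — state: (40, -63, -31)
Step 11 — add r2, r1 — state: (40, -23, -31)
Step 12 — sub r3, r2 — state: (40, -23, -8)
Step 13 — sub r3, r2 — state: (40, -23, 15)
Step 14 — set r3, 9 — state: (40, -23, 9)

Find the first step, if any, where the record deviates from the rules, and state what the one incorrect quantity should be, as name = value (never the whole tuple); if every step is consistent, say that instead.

Recomputing the run from the initial state:
step 1: r1 = 8, r2 = 5, r3 = -7
step 2: r1 = 8, r2 = 5, r3 = -15
step 3: r1 = 40, r2 = 5, r3 = -15
step 4: r1 = 40, r2 = 5, r3 = -10
step 5: r1 = 40, r2 = 45, r3 = -10
step 6: r1 = 40, r2 = 45, r3 = 10
step 7: r1 = 40, r2 = 45, r3 = -30
step 8: r1 = 40, r2 = 8, r3 = -30
step 9: r1 = 40, r2 = -32, r3 = -30
step 10: r1 = 40, r2 = -62, r3 = -30
step 11: r1 = 40, r2 = -22, r3 = -30
step 12: r1 = 40, r2 = -22, r3 = -8
step 13: r1 = 40, r2 = -22, r3 = 14
step 14: r1 = 40, r2 = -22, r3 = 9
The first disagreement with the record is at step 4, where the value should be r3 = -10.

step 4, r3 = -10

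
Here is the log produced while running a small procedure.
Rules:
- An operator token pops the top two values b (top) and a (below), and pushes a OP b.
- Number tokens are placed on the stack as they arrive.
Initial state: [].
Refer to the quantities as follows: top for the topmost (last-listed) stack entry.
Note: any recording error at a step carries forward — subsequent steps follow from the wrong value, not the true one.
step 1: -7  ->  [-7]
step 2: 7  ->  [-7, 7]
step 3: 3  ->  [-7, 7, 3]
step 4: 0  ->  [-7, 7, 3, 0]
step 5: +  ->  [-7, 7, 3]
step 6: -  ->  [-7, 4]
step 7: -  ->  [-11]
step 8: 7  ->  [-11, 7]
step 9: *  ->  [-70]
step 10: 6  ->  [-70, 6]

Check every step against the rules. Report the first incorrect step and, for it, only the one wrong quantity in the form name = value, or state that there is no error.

step 9, top = -77

1. push -7: top = -7 (in agreement)
2. push 7: top = 7 (checks out)
3. push 3: top = 3 (exactly as logged)
4. push 0: top = 0 (checks out)
5. 3 + 0 = 3 (exactly as logged)
6. 7 - 3 = 4 (checks out)
7. -7 - 4 = -11 (confirmed correct)
8. push 7: top = 7 (in agreement)
9. -11 * 7 = -77 (the log disagrees here)
So the first discrepancy is step 9, where the right value is top = -77.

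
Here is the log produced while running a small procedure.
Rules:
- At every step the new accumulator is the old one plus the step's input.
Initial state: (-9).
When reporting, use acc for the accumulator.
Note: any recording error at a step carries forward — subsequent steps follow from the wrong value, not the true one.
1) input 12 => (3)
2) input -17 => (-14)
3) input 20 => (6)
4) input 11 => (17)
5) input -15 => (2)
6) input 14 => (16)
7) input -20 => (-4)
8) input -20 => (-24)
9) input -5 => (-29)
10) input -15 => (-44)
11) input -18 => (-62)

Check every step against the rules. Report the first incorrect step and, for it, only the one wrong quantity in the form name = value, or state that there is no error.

no error

1. acc = -9 + 12 = 3 (checks out)
2. acc = 3 + -17 = -14 (matches)
3. acc = -14 + 20 = 6 (agrees with the log)
4. acc = 6 + 11 = 17 (no discrepancy)
5. acc = 17 + -15 = 2 (consistent with the log)
6. acc = 2 + 14 = 16 (no discrepancy)
7. acc = 16 + -20 = -4 (consistent with the log)
8. acc = -4 + -20 = -24 (exactly as logged)
9. acc = -24 + -5 = -29 (agrees with the log)
10. acc = -29 + -15 = -44 (verified)
11. acc = -44 + -18 = -62 (confirmed correct)
Each recorded entry agrees with the recomputation.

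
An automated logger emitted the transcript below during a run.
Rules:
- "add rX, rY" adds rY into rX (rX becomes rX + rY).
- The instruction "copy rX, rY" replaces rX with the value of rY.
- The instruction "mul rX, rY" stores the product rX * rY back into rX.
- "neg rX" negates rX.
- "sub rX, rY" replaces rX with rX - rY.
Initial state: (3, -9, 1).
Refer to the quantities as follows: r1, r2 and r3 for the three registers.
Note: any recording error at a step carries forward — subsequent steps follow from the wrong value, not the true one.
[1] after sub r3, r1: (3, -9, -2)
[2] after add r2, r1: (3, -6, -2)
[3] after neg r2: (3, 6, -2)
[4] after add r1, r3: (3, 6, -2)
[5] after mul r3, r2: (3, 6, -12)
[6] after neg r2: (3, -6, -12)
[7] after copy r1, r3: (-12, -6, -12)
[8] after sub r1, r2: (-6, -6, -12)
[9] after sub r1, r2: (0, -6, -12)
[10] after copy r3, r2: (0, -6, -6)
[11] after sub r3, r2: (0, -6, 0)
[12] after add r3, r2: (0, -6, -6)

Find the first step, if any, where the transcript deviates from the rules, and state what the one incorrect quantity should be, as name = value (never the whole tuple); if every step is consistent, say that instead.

step 4, r1 = 1

1. r3 = 1 - 3 = -2 (exactly as logged)
2. r2 = -9 + 3 = -6 (agrees with the transcript)
3. r2 = -(-6) = 6 (agrees with the transcript)
4. r1 = 3 + -2 = 1 (a discrepancy with the transcript)
First incorrect step: 4; the correct value is r1 = 1.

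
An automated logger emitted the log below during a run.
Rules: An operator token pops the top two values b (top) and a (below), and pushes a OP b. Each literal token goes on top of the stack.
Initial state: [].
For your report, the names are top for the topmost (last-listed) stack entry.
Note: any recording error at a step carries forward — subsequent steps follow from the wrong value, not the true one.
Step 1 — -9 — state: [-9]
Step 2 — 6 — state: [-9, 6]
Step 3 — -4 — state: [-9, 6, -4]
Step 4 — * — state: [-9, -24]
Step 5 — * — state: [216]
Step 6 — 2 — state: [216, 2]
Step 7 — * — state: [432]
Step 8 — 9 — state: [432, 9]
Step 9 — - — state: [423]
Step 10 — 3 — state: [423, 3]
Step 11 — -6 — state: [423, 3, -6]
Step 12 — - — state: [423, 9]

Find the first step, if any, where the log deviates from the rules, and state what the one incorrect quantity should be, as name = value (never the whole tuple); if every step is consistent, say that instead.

no error

Recomputing the run from the initial state:
step 1: [-9]
step 2: [-9, 6]
step 3: [-9, 6, -4]
step 4: [-9, -24]
step 5: [216]
step 6: [216, 2]
step 7: [432]
step 8: [432, 9]
step 9: [423]
step 10: [423, 3]
step 11: [423, 3, -6]
step 12: [423, 9]
This matches the log at every step.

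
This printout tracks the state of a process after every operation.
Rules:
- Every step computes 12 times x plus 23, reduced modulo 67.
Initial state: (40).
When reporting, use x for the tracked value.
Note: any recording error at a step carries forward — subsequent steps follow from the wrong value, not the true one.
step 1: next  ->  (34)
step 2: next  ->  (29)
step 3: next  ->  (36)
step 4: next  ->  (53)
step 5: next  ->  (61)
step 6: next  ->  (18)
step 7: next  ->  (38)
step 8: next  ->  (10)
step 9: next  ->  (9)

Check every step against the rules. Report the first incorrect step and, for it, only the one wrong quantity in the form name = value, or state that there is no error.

Recomputing the run from the initial state:
step 1: x = 34
step 2: x = 29
step 3: x = 36
step 4: x = 53
step 5: x = 56
step 6: x = 25
step 7: x = 55
step 8: x = 13
step 9: x = 45
The first disagreement with the printout is at step 5, where the value should be x = 56.

step 5, x = 56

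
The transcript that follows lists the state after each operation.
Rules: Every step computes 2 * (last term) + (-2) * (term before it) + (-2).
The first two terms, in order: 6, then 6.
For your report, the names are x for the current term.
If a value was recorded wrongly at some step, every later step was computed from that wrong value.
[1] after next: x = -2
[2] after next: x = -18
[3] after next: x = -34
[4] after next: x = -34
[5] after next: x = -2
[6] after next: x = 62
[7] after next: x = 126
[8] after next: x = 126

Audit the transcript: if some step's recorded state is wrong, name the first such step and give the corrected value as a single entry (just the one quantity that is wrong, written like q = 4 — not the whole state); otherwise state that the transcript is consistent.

no error

Step 1: x = 2*(6) + (-2)*(6) + (-2) = -2 — consistent with the transcript.
Step 2: x = 2*(-2) + (-2)*(6) + (-2) = -18 — checks out.
Step 3: x = 2*(-18) + (-2)*(-2) + (-2) = -34 — no discrepancy.
Step 4: x = 2*(-34) + (-2)*(-18) + (-2) = -34 — no discrepancy.
Step 5: x = 2*(-34) + (-2)*(-34) + (-2) = -2 — agrees with the transcript.
Step 6: x = 2*(-2) + (-2)*(-34) + (-2) = 62 — consistent with the transcript.
Step 7: x = 2*(62) + (-2)*(-2) + (-2) = 126 — matches.
Step 8: x = 2*(126) + (-2)*(62) + (-2) = 126 — no discrepancy.
Every step is consistent.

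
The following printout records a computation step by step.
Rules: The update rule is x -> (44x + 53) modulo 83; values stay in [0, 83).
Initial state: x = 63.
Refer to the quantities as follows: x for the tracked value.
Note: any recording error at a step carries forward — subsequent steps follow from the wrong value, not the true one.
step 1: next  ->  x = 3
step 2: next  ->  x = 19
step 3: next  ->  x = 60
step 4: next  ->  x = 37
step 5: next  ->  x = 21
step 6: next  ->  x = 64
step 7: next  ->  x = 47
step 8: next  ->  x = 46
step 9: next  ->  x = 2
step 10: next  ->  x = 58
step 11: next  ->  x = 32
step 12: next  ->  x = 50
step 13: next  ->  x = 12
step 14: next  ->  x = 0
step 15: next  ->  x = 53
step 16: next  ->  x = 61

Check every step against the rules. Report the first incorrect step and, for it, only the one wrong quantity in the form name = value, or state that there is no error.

step 3, x = 59

Step 1: x = (44*63 + 53) mod 83 = 3 — no discrepancy.
Step 2: x = (44*3 + 53) mod 83 = 19 — same as recorded.
Step 3: x = (44*19 + 53) mod 83 = 59 — the printout disagrees here.
That makes step 3 the first incorrect line — x = 59 is what it should show.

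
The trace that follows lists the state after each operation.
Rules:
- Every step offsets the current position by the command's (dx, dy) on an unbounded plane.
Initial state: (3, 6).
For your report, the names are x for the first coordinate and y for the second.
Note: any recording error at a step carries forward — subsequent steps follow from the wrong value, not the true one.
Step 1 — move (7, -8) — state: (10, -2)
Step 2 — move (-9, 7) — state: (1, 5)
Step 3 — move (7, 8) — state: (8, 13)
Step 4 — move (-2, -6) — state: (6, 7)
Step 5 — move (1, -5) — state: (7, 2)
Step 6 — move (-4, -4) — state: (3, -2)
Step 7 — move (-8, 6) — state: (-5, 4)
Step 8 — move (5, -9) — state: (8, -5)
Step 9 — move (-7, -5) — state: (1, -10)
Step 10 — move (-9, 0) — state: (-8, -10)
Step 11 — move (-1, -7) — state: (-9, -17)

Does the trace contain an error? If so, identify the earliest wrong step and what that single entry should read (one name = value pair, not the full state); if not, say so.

Step 1: x = 3 + (7) = 10, y = 6 + (-8) = -2 — matches.
Step 2: x = 10 + (-9) = 1, y = -2 + (7) = 5 — consistent with the trace.
Step 3: x = 1 + (7) = 8, y = 5 + (8) = 13 — matches.
Step 4: x = 8 + (-2) = 6, y = 13 + (-6) = 7 — checks out.
Step 5: x = 6 + (1) = 7, y = 7 + (-5) = 2 — verified.
Step 6: x = 7 + (-4) = 3, y = 2 + (-4) = -2 — checks out.
Step 7: x = 3 + (-8) = -5, y = -2 + (6) = 4 — exactly as logged.
Step 8: x = -5 + (5) = 0, y = 4 + (-9) = -5 — first mismatch against the trace.
That makes step 8 the first incorrect line — x = 0 is what it should show.

step 8, x = 0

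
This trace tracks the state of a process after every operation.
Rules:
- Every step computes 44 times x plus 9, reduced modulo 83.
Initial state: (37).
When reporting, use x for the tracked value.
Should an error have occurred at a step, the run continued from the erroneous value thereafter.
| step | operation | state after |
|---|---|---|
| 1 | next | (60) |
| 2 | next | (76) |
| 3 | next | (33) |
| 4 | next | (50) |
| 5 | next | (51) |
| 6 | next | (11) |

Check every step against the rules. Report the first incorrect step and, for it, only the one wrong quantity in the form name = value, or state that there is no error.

step 6, x = 12

Step 1: x = (44*37 + 9) mod 83 = 60 — matches.
Step 2: x = (44*60 + 9) mod 83 = 76 — in agreement.
Step 3: x = (44*76 + 9) mod 83 = 33 — same as recorded.
Step 4: x = (44*33 + 9) mod 83 = 50 — verified.
Step 5: x = (44*50 + 9) mod 83 = 51 — checks out.
Step 6: x = (44*51 + 9) mod 83 = 12 — not what was recorded.
That makes step 6 the first incorrect line — x = 12 is what it should show.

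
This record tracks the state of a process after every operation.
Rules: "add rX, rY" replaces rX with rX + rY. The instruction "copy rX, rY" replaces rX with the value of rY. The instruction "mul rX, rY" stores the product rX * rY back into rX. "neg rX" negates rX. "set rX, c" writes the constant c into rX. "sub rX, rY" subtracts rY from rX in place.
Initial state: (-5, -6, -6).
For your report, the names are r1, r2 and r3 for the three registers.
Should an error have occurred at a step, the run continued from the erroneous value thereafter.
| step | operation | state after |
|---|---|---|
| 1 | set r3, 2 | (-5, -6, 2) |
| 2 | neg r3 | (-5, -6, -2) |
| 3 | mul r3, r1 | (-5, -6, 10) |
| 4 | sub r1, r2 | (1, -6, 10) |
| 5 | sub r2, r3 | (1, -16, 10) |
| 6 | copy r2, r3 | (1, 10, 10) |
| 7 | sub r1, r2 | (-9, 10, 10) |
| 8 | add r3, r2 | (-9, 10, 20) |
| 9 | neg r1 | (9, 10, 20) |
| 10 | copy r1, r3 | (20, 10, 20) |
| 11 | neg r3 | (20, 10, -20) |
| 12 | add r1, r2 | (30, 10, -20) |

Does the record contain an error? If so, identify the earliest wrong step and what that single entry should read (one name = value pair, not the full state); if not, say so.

Step 1: r3 = 2 — confirmed correct.
Step 2: r3 = -(2) = -2 — confirmed correct.
Step 3: r3 = -2 * -5 = 10 — no discrepancy.
Step 4: r1 = -5 - -6 = 1 — in agreement.
Step 5: r2 = -6 - 10 = -16 — matches.
Step 6: r2 = 10 — in agreement.
Step 7: r1 = 1 - 10 = -9 — checks out.
Step 8: r3 = 10 + 10 = 20 — confirmed correct.
Step 9: r1 = -(-9) = 9 — checks out.
Step 10: r1 = 20 — consistent with the record.
Step 11: r3 = -(20) = -20 — agrees with the record.
Step 12: r1 = 20 + 10 = 30 — matches.
Nothing is out of place; the run is error-free.

no error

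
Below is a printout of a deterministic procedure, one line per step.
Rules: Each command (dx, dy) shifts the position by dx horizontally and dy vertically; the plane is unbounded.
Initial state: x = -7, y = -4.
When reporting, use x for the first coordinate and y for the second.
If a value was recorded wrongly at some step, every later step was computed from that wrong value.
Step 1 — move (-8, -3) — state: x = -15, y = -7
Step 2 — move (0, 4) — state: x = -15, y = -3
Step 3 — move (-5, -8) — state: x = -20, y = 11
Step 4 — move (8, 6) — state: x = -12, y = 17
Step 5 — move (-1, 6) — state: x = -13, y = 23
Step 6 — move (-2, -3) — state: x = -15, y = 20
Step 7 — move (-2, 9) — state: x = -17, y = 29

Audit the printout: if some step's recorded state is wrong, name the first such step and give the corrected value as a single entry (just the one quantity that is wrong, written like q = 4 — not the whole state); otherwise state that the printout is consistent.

step 3, y = -11

Recomputing the run from the initial state:
step 1: x = -15, y = -7
step 2: x = -15, y = -3
step 3: x = -20, y = -11
step 4: x = -12, y = -5
step 5: x = -13, y = 1
step 6: x = -15, y = -2
step 7: x = -17, y = 7
The first disagreement with the printout is at step 3, where the value should be y = -11.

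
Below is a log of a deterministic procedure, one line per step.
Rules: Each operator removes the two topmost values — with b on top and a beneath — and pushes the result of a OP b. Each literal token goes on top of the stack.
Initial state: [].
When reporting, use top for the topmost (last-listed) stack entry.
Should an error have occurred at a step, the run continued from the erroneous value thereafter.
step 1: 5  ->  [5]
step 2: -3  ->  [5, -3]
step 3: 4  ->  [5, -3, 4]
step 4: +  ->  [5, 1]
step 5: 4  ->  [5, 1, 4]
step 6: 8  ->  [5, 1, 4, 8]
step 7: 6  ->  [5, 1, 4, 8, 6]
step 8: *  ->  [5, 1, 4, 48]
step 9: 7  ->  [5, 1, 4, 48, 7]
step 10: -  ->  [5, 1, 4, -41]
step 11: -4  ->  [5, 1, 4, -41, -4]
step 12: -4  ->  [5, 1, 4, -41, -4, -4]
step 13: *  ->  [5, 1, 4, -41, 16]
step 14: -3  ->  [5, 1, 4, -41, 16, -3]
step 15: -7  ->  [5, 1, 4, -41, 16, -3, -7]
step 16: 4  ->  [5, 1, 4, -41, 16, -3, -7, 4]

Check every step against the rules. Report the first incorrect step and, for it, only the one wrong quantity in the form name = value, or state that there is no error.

Recomputing the run from the initial state:
step 1: [5]
step 2: [5, -3]
step 3: [5, -3, 4]
step 4: [5, 1]
step 5: [5, 1, 4]
step 6: [5, 1, 4, 8]
step 7: [5, 1, 4, 8, 6]
step 8: [5, 1, 4, 48]
step 9: [5, 1, 4, 48, 7]
step 10: [5, 1, 4, 41]
step 11: [5, 1, 4, 41, -4]
step 12: [5, 1, 4, 41, -4, -4]
step 13: [5, 1, 4, 41, 16]
step 14: [5, 1, 4, 41, 16, -3]
step 15: [5, 1, 4, 41, 16, -3, -7]
step 16: [5, 1, 4, 41, 16, -3, -7, 4]
The first disagreement with the log is at step 10, where the value should be top = 41.

step 10, top = 41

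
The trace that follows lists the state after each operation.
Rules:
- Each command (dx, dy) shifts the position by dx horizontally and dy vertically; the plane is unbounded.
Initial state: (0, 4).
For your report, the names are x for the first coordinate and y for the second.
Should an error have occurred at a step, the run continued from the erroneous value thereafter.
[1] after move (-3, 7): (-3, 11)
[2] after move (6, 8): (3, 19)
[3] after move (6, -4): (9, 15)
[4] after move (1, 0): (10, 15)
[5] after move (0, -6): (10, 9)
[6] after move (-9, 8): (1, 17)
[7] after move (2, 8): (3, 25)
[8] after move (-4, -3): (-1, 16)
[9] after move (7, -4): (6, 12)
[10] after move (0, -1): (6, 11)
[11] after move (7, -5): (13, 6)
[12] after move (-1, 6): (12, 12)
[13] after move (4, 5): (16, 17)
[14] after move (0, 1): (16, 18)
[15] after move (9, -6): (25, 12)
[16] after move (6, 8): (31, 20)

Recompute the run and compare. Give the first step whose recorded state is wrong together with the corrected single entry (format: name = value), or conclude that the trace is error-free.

Step 1: x = 0 + (-3) = -3, y = 4 + (7) = 11 — same as recorded.
Step 2: x = -3 + (6) = 3, y = 11 + (8) = 19 — exactly as logged.
Step 3: x = 3 + (6) = 9, y = 19 + (-4) = 15 — in agreement.
Step 4: x = 9 + (1) = 10, y = 15 + (0) = 15 — exactly as logged.
Step 5: x = 10 + (0) = 10, y = 15 + (-6) = 9 — in agreement.
Step 6: x = 10 + (-9) = 1, y = 9 + (8) = 17 — no discrepancy.
Step 7: x = 1 + (2) = 3, y = 17 + (8) = 25 — verified.
Step 8: x = 3 + (-4) = -1, y = 25 + (-3) = 22 — a discrepancy with the trace.
First incorrect step: 8; the correct value is y = 22.

step 8, y = 22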